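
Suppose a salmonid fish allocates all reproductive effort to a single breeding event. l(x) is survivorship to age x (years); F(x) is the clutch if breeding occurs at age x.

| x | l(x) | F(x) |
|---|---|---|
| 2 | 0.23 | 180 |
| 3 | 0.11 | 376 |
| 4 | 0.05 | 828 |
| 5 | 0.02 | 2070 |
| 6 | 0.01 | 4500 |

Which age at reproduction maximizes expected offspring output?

6

Expected offspring if breeding at age x = l(x) × F(x):
  age 2: 0.23 × 180 = 41.400
  age 3: 0.11 × 376 = 41.360
  age 4: 0.05 × 828 = 41.400
  age 5: 0.02 × 2070 = 41.400
  age 6: 0.01 × 4500 = 45.000
Maximum at age 6 (45.000).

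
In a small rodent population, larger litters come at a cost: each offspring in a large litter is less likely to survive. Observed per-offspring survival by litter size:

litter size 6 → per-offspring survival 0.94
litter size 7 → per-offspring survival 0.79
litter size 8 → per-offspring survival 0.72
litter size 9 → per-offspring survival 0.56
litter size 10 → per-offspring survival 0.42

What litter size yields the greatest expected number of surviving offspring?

Expected surviving offspring = c × s(c):
  c=6: 6 × 0.94 = 5.640
  c=7: 7 × 0.79 = 5.530
  c=8: 8 × 0.72 = 5.760
  c=9: 9 × 0.56 = 5.040
  c=10: 10 × 0.42 = 4.200
Maximum at c = 8 (5.760 surviving offspring).

8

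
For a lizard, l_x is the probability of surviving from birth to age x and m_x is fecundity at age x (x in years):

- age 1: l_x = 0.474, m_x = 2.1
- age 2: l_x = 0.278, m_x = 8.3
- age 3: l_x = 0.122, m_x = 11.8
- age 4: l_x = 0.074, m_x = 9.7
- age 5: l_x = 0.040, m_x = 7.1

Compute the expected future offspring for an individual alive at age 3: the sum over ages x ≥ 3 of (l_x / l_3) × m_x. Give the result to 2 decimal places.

l_3 = 0.122. Conditional survival from age 3 to x is l_x / l_3.
  x=3: (0.122/0.122) × 11.8 = 11.8000
  x=4: (0.074/0.122) × 9.7 = 5.8836
  x=5: (0.040/0.122) × 7.1 = 2.3279
Sum = 11.8000 + 5.8836 + 2.3279 = 20.0115

20.01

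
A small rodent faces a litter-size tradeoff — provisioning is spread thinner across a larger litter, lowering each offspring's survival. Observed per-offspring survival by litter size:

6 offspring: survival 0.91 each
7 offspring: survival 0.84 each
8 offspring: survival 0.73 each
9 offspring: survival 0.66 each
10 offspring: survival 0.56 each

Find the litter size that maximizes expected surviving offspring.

Expected surviving offspring = c × s(c):
  c=6: 6 × 0.91 = 5.460
  c=7: 7 × 0.84 = 5.880
  c=8: 8 × 0.73 = 5.840
  c=9: 9 × 0.66 = 5.940
  c=10: 10 × 0.56 = 5.600
Maximum at c = 9 (5.940 surviving offspring).

9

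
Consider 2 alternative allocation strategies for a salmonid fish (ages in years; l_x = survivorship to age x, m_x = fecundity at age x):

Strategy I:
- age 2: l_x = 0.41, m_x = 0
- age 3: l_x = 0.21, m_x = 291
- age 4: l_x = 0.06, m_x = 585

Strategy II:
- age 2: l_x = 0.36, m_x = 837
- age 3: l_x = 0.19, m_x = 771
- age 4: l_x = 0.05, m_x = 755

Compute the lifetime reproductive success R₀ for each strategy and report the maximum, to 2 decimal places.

Strategy I: R₀ = 0.41×0 + 0.21×291 + 0.06×585 = 96.2100
Strategy II: R₀ = 0.36×837 + 0.19×771 + 0.05×755 = 485.5600
Highest R₀: strategy II with 485.5600.

485.56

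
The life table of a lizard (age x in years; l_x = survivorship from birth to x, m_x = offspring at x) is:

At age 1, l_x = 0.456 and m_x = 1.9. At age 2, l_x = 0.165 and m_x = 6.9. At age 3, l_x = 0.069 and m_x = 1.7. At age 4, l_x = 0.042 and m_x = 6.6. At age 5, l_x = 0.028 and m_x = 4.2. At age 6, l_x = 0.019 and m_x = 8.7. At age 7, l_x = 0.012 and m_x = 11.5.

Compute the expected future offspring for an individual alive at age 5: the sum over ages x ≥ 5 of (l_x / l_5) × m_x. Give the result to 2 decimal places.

15.03

l_5 = 0.028. Conditional survival from age 5 to x is l_x / l_5.
  x=5: (0.028/0.028) × 4.2 = 4.2000
  x=6: (0.019/0.028) × 8.7 = 5.9036
  x=7: (0.012/0.028) × 11.5 = 4.9286
Sum = 4.2000 + 5.9036 + 4.9286 = 15.0321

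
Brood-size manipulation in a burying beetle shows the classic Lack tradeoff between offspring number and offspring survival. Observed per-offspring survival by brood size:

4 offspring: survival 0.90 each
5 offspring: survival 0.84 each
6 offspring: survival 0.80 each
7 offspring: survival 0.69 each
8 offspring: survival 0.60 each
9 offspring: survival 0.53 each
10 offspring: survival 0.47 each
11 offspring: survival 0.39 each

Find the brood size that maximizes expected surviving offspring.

7

Expected surviving offspring = c × s(c):
  c=4: 4 × 0.90 = 3.600
  c=5: 5 × 0.84 = 4.200
  c=6: 6 × 0.80 = 4.800
  c=7: 7 × 0.69 = 4.830
  c=8: 8 × 0.60 = 4.800
  c=9: 9 × 0.53 = 4.770
  c=10: 10 × 0.47 = 4.700
  c=11: 11 × 0.39 = 4.290
Maximum at c = 7 (4.830 surviving offspring).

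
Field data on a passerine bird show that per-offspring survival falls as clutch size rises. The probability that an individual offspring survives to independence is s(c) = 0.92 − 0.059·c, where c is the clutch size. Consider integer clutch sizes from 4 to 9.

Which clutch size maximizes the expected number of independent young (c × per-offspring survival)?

8

Expected independent young = c × s(c):
  c=4: 4 × 0.684 = 2.736
  c=5: 5 × 0.625 = 3.125
  c=6: 6 × 0.566 = 3.396
  c=7: 7 × 0.507 = 3.549
  c=8: 8 × 0.448 = 3.584
  c=9: 9 × 0.389 = 3.501
Maximum at c = 8 (3.584 independent young).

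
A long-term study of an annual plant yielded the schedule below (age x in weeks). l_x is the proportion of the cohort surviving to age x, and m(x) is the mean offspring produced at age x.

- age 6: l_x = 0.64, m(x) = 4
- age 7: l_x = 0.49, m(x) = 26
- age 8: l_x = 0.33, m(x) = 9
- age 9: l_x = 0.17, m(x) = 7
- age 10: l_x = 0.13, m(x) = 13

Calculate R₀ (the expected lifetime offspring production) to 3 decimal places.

21.150

R₀ = Σ l_x m(x):
  age 6: 0.64 × 4 = 2.5600
  age 7: 0.49 × 26 = 12.7400
  age 8: 0.33 × 9 = 2.9700
  age 9: 0.17 × 7 = 1.1900
  age 10: 0.13 × 13 = 1.6900
R₀ = 2.5600 + 12.7400 + 2.9700 + 1.1900 + 1.6900 = 21.1500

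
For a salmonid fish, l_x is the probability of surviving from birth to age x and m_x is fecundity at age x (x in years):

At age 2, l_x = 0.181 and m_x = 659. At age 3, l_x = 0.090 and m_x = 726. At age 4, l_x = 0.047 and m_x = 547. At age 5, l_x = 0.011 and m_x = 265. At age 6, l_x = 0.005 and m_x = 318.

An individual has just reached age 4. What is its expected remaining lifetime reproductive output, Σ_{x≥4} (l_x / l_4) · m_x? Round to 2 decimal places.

l_4 = 0.047. Conditional survival from age 4 to x is l_x / l_4.
  x=4: (0.047/0.047) × 547 = 547.0000
  x=5: (0.011/0.047) × 265 = 62.0213
  x=6: (0.005/0.047) × 318 = 33.8298
Sum = 547.0000 + 62.0213 + 33.8298 = 642.8511

642.85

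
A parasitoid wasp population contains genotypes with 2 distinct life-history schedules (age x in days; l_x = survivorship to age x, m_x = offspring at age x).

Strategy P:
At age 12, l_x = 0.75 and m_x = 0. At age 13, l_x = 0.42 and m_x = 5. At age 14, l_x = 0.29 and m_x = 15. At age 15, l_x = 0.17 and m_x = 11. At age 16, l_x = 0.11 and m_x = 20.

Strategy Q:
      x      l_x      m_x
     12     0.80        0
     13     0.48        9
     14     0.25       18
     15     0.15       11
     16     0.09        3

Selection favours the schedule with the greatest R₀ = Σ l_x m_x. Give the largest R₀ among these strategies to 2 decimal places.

Strategy P: R₀ = 0.75×0 + 0.42×5 + 0.29×15 + 0.17×11 + 0.11×20 = 10.5200
Strategy Q: R₀ = 0.80×0 + 0.48×9 + 0.25×18 + 0.15×11 + 0.09×3 = 10.7400
Highest R₀: strategy Q with 10.7400.

10.74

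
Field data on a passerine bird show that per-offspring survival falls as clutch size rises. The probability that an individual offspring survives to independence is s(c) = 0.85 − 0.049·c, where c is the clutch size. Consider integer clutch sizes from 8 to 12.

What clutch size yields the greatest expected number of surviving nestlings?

9

Expected surviving nestlings = c × s(c):
  c=8: 8 × 0.458 = 3.664
  c=9: 9 × 0.409 = 3.681
  c=10: 10 × 0.360 = 3.600
  c=11: 11 × 0.311 = 3.421
  c=12: 12 × 0.262 = 3.144
Maximum at c = 9 (3.681 surviving nestlings).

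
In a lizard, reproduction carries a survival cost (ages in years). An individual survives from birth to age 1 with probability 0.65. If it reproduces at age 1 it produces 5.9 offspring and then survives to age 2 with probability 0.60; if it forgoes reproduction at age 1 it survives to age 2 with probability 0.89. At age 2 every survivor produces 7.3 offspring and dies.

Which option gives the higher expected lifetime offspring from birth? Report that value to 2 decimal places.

6.68

breed at age 1: R₀ = 0.65 × (5.9 + 0.60 × 7.3) = 0.65 × 10.2800 = 6.6820
delay to age 2: R₀ = 0.65 × (0.89 × 7.3) = 0.65 × 6.4970 = 4.2230
Higher: breed at age 1 (6.6820).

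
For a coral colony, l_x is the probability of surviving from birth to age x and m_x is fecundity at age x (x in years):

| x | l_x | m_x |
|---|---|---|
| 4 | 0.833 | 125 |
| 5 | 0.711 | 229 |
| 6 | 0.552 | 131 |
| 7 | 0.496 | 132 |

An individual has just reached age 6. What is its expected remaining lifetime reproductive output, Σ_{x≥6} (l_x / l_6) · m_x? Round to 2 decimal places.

249.61

l_6 = 0.552. Conditional survival from age 6 to x is l_x / l_6.
  x=6: (0.552/0.552) × 131 = 131.0000
  x=7: (0.496/0.552) × 132 = 118.6087
Sum = 131.0000 + 118.6087 = 249.6087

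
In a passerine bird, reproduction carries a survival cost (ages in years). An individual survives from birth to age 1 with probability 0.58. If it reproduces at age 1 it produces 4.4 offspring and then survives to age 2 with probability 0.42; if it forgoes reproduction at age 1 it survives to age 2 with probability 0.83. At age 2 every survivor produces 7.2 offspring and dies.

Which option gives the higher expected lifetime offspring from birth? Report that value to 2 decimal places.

breed at age 1: R₀ = 0.58 × (4.4 + 0.42 × 7.2) = 0.58 × 7.4240 = 4.3059
delay to age 2: R₀ = 0.58 × (0.83 × 7.2) = 0.58 × 5.9760 = 3.4661
Higher: breed at age 1 (4.3059).

4.31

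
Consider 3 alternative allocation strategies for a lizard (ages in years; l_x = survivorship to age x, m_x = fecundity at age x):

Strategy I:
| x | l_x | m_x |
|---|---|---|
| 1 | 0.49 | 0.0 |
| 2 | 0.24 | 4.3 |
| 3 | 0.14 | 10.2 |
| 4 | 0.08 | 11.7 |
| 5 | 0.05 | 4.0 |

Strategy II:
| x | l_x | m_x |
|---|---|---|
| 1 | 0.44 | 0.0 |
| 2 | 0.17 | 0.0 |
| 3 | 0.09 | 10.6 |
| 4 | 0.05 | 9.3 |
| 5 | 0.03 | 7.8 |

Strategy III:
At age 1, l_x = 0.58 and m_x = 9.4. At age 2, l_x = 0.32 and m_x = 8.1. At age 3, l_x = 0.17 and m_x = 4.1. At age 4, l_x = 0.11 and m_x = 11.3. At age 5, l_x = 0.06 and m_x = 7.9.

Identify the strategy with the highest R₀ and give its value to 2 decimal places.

Strategy I: R₀ = 0.49×0.0 + 0.24×4.3 + 0.14×10.2 + 0.08×11.7 + 0.05×4.0 = 3.5960
Strategy II: R₀ = 0.44×0.0 + 0.17×0.0 + 0.09×10.6 + 0.05×9.3 + 0.03×7.8 = 1.6530
Strategy III: R₀ = 0.58×9.4 + 0.32×8.1 + 0.17×4.1 + 0.11×11.3 + 0.06×7.9 = 10.4580
Highest R₀: strategy III with 10.4580.

10.46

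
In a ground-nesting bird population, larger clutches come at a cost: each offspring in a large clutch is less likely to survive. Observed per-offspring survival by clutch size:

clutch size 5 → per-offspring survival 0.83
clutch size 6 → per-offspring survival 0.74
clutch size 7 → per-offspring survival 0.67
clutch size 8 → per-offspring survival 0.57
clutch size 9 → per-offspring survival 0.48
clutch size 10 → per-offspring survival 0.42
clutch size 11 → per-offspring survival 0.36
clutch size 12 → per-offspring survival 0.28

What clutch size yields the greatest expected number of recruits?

7

Expected recruits = c × s(c):
  c=5: 5 × 0.83 = 4.150
  c=6: 6 × 0.74 = 4.440
  c=7: 7 × 0.67 = 4.690
  c=8: 8 × 0.57 = 4.560
  c=9: 9 × 0.48 = 4.320
  c=10: 10 × 0.42 = 4.200
  c=11: 11 × 0.36 = 3.960
  c=12: 12 × 0.28 = 3.360
Maximum at c = 7 (4.690 recruits).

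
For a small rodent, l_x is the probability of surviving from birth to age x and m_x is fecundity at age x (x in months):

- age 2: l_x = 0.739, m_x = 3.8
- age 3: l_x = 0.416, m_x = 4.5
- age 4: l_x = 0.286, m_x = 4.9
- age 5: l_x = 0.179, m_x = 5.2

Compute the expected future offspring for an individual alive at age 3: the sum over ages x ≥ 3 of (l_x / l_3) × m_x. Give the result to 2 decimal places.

l_3 = 0.416. Conditional survival from age 3 to x is l_x / l_3.
  x=3: (0.416/0.416) × 4.5 = 4.5000
  x=4: (0.286/0.416) × 4.9 = 3.3688
  x=5: (0.179/0.416) × 5.2 = 2.2375
Sum = 4.5000 + 3.3688 + 2.2375 = 10.1063

10.11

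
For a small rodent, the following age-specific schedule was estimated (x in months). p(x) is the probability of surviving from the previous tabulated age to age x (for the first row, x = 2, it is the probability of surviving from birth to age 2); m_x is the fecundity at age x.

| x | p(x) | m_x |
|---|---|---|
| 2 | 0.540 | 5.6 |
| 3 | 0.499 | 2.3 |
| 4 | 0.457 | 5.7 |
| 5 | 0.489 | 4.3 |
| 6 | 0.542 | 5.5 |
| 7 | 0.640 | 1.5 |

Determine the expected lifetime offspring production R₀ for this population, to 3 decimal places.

Survivorship from birth: l_x = p_2·p_3·…·p_x.
  l_2 = 0.54000
  l_3 = 0.26946
  l_4 = 0.12314
  l_5 = 0.06022
  l_6 = 0.03264
  l_7 = 0.02089
R₀ = Σ l_x m_x:
  age 2: 0.54000 × 5.6 = 3.0240
  age 3: 0.26946 × 2.3 = 0.6198
  age 4: 0.12314 × 5.7 = 0.7019
  age 5: 0.06022 × 4.3 = 0.2589
  age 6: 0.03264 × 5.5 = 0.1795
  age 7: 0.02089 × 1.5 = 0.0313
R₀ = 3.0240 + 0.6198 + 0.7019 + 0.2589 + 0.1795 + 0.0313 = 4.8155

4.815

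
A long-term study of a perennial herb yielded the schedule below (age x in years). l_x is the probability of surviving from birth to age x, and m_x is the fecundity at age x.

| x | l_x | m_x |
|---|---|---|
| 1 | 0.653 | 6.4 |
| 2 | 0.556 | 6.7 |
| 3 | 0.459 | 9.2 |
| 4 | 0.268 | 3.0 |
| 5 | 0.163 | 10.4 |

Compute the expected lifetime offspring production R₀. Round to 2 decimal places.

14.63

R₀ = Σ l_x m_x:
  age 1: 0.653 × 6.4 = 4.1792
  age 2: 0.556 × 6.7 = 3.7252
  age 3: 0.459 × 9.2 = 4.2228
  age 4: 0.268 × 3.0 = 0.8040
  age 5: 0.163 × 10.4 = 1.6952
R₀ = 4.1792 + 3.7252 + 4.2228 + 0.8040 + 1.6952 = 14.6264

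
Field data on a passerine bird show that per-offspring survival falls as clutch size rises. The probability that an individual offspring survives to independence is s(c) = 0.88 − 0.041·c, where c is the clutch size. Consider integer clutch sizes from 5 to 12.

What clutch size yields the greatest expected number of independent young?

11

Expected independent young = c × s(c):
  c=5: 5 × 0.675 = 3.375
  c=6: 6 × 0.634 = 3.804
  c=7: 7 × 0.593 = 4.151
  c=8: 8 × 0.552 = 4.416
  c=9: 9 × 0.511 = 4.599
  c=10: 10 × 0.470 = 4.700
  c=11: 11 × 0.429 = 4.719
  c=12: 12 × 0.388 = 4.656
Maximum at c = 11 (4.719 independent young).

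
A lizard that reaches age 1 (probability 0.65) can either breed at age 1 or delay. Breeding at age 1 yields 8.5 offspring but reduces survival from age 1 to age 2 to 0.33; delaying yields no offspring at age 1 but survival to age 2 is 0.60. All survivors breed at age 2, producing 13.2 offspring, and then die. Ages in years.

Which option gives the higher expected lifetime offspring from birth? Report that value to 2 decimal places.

breed at age 1: R₀ = 0.65 × (8.5 + 0.33 × 13.2) = 0.65 × 12.8560 = 8.3564
delay to age 2: R₀ = 0.65 × (0.60 × 13.2) = 0.65 × 7.9200 = 5.1480
Higher: breed at age 1 (8.3564).

8.36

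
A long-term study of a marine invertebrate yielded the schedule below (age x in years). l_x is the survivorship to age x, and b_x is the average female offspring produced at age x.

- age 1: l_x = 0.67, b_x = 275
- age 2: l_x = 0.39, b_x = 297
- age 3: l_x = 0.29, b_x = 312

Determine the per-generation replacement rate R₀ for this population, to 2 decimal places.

390.56

R₀ = Σ l_x b_x:
  age 1: 0.67 × 275 = 184.2500
  age 2: 0.39 × 297 = 115.8300
  age 3: 0.29 × 312 = 90.4800
R₀ = 184.2500 + 115.8300 + 90.4800 = 390.5600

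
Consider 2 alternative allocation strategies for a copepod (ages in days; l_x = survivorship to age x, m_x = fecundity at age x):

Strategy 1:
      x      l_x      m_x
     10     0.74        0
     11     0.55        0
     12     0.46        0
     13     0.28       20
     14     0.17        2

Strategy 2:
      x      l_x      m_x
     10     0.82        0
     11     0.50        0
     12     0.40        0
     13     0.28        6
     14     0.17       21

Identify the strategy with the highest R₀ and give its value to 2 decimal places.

Strategy 1: R₀ = 0.74×0 + 0.55×0 + 0.46×0 + 0.28×20 + 0.17×2 = 5.9400
Strategy 2: R₀ = 0.82×0 + 0.50×0 + 0.40×0 + 0.28×6 + 0.17×21 = 5.2500
Highest R₀: strategy 1 with 5.9400.

5.94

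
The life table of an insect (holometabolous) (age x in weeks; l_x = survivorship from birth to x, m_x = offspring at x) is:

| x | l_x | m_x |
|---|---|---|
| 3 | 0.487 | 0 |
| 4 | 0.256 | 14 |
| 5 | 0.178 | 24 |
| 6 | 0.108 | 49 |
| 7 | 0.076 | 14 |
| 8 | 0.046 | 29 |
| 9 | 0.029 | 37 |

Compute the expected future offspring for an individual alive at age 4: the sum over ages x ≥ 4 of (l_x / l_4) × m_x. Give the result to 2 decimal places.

64.92

l_4 = 0.256. Conditional survival from age 4 to x is l_x / l_4.
  x=4: (0.256/0.256) × 14 = 14.0000
  x=5: (0.178/0.256) × 24 = 16.6875
  x=6: (0.108/0.256) × 49 = 20.6719
  x=7: (0.076/0.256) × 14 = 4.1562
  x=8: (0.046/0.256) × 29 = 5.2109
  x=9: (0.029/0.256) × 37 = 4.1914
Sum = 14.0000 + 16.6875 + 20.6719 + 4.1562 + 5.2109 + 4.1914 = 64.9180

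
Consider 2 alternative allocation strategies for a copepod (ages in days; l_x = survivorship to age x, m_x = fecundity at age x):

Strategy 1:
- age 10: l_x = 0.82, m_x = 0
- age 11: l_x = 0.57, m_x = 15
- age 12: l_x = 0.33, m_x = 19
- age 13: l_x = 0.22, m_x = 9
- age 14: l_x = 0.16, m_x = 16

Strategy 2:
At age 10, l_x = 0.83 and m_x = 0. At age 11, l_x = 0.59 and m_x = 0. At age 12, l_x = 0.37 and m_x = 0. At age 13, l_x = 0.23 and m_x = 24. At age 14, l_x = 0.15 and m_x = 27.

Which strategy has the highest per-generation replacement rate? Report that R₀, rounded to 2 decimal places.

Strategy 1: R₀ = 0.82×0 + 0.57×15 + 0.33×19 + 0.22×9 + 0.16×16 = 19.3600
Strategy 2: R₀ = 0.83×0 + 0.59×0 + 0.37×0 + 0.23×24 + 0.15×27 = 9.5700
Highest R₀: strategy 1 with 19.3600.

19.36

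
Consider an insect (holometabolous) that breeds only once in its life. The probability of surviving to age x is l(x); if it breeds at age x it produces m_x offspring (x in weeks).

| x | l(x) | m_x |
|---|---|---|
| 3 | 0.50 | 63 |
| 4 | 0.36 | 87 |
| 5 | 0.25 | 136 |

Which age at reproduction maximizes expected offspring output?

5

Expected offspring if breeding at age x = l(x) × m_x:
  age 3: 0.50 × 63 = 31.500
  age 4: 0.36 × 87 = 31.320
  age 5: 0.25 × 136 = 34.000
Maximum at age 5 (34.000).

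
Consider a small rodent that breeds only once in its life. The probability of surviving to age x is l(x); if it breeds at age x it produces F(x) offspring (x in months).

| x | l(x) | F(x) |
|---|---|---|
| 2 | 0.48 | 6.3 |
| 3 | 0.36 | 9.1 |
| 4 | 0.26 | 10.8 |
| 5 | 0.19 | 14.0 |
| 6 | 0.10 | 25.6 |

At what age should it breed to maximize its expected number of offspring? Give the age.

Expected offspring if breeding at age x = l(x) × F(x):
  age 2: 0.48 × 6.3 = 3.024
  age 3: 0.36 × 9.1 = 3.276
  age 4: 0.26 × 10.8 = 2.808
  age 5: 0.19 × 14.0 = 2.660
  age 6: 0.10 × 25.6 = 2.560
Maximum at age 3 (3.276).

3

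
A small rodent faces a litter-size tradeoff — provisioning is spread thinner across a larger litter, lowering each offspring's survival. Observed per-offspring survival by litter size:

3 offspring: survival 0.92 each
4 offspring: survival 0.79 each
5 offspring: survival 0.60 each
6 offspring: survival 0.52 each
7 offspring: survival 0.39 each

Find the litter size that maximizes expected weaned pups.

Expected weaned pups = c × s(c):
  c=3: 3 × 0.92 = 2.760
  c=4: 4 × 0.79 = 3.160
  c=5: 5 × 0.60 = 3.000
  c=6: 6 × 0.52 = 3.120
  c=7: 7 × 0.39 = 2.730
Maximum at c = 4 (3.160 weaned pups).

4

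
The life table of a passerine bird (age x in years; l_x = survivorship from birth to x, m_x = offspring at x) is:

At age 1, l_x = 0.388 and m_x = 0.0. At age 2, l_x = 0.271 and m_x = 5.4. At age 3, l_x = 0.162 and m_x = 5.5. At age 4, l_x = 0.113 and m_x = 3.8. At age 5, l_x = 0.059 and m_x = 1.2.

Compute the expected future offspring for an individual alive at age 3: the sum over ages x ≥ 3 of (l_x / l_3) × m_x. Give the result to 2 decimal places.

8.59

l_3 = 0.162. Conditional survival from age 3 to x is l_x / l_3.
  x=3: (0.162/0.162) × 5.5 = 5.5000
  x=4: (0.113/0.162) × 3.8 = 2.6506
  x=5: (0.059/0.162) × 1.2 = 0.4370
Sum = 5.5000 + 2.6506 + 0.4370 = 8.5877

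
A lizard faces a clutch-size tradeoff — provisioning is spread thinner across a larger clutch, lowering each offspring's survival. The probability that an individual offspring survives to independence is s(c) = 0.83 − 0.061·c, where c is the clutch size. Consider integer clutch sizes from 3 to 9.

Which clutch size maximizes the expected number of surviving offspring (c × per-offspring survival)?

Expected surviving offspring = c × s(c):
  c=3: 3 × 0.647 = 1.941
  c=4: 4 × 0.586 = 2.344
  c=5: 5 × 0.525 = 2.625
  c=6: 6 × 0.464 = 2.784
  c=7: 7 × 0.403 = 2.821
  c=8: 8 × 0.342 = 2.736
  c=9: 9 × 0.281 = 2.529
Maximum at c = 7 (2.821 surviving offspring).

7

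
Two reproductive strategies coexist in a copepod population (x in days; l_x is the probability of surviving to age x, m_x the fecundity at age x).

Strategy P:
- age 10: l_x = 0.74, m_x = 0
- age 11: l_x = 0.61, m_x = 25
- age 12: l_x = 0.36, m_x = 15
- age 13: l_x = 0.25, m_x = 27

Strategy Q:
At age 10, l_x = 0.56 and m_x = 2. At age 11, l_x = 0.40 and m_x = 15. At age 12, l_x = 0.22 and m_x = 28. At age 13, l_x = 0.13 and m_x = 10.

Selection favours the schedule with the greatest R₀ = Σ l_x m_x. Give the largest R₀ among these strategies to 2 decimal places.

27.40

Strategy P: R₀ = 0.74×0 + 0.61×25 + 0.36×15 + 0.25×27 = 27.4000
Strategy Q: R₀ = 0.56×2 + 0.40×15 + 0.22×28 + 0.13×10 = 14.5800
Highest R₀: strategy P with 27.4000.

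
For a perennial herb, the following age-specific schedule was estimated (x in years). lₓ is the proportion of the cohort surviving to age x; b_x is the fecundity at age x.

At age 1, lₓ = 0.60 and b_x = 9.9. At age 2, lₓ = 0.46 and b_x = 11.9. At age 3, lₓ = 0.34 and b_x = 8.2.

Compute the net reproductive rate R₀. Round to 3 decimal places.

R₀ = Σ lₓ b_x:
  age 1: 0.60 × 9.9 = 5.9400
  age 2: 0.46 × 11.9 = 5.4740
  age 3: 0.34 × 8.2 = 2.7880
R₀ = 5.9400 + 5.4740 + 2.7880 = 14.2020

14.202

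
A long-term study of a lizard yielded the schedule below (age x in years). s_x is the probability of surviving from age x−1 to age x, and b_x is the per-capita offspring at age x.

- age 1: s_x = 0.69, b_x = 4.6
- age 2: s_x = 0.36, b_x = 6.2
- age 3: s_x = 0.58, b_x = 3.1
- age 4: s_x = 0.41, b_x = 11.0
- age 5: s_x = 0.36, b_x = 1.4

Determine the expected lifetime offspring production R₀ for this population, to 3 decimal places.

Survivorship from birth: l_x = s_1·s_2·…·s_x.
  l_1 = 0.69000
  l_2 = 0.24840
  l_3 = 0.14407
  l_4 = 0.05907
  l_5 = 0.02127
R₀ = Σ l_x b_x:
  age 1: 0.69000 × 4.6 = 3.1740
  age 2: 0.24840 × 6.2 = 1.5401
  age 3: 0.14407 × 3.1 = 0.4466
  age 4: 0.05907 × 11.0 = 0.6498
  age 5: 0.02127 × 1.4 = 0.0298
R₀ = 3.1740 + 1.5401 + 0.4466 + 0.6498 + 0.0298 = 5.8402

5.840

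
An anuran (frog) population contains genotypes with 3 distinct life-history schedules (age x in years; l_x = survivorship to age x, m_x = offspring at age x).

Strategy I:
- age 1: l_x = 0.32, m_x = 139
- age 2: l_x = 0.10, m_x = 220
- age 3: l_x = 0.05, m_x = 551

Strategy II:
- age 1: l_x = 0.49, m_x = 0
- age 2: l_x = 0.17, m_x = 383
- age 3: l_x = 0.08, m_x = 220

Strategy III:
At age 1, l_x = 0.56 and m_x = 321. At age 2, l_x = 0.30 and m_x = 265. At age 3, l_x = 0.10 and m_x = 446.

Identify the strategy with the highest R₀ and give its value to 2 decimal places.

303.86

Strategy I: R₀ = 0.32×139 + 0.10×220 + 0.05×551 = 94.0300
Strategy II: R₀ = 0.49×0 + 0.17×383 + 0.08×220 = 82.7100
Strategy III: R₀ = 0.56×321 + 0.30×265 + 0.10×446 = 303.8600
Highest R₀: strategy III with 303.8600.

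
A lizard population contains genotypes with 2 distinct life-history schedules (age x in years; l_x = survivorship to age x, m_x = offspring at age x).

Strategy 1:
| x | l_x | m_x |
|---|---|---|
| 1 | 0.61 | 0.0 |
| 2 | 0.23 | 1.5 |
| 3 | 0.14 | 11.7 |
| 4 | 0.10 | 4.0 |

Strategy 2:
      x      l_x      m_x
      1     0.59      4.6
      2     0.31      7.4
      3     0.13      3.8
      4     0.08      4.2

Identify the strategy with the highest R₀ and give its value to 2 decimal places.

Strategy 1: R₀ = 0.61×0.0 + 0.23×1.5 + 0.14×11.7 + 0.10×4.0 = 2.3830
Strategy 2: R₀ = 0.59×4.6 + 0.31×7.4 + 0.13×3.8 + 0.08×4.2 = 5.8380
Highest R₀: strategy 2 with 5.8380.

5.84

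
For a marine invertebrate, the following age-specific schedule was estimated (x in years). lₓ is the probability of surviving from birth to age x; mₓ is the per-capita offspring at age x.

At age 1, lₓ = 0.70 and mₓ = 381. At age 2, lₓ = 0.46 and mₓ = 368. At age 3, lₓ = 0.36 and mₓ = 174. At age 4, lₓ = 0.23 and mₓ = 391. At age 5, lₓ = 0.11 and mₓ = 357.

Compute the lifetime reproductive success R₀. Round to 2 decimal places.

627.82

R₀ = Σ lₓ mₓ:
  age 1: 0.70 × 381 = 266.7000
  age 2: 0.46 × 368 = 169.2800
  age 3: 0.36 × 174 = 62.6400
  age 4: 0.23 × 391 = 89.9300
  age 5: 0.11 × 357 = 39.2700
R₀ = 266.7000 + 169.2800 + 62.6400 + 89.9300 + 39.2700 = 627.8200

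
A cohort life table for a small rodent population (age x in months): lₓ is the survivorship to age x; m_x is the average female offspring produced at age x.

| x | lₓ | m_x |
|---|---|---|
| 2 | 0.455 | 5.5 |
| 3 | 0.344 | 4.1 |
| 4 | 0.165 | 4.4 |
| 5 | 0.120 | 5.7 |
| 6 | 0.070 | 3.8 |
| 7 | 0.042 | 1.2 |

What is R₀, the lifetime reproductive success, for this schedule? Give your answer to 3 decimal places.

R₀ = Σ lₓ m_x:
  age 2: 0.455 × 5.5 = 2.5025
  age 3: 0.344 × 4.1 = 1.4104
  age 4: 0.165 × 4.4 = 0.7260
  age 5: 0.120 × 5.7 = 0.6840
  age 6: 0.070 × 3.8 = 0.2660
  age 7: 0.042 × 1.2 = 0.0504
R₀ = 2.5025 + 1.4104 + 0.7260 + 0.6840 + 0.2660 + 0.0504 = 5.6393

5.639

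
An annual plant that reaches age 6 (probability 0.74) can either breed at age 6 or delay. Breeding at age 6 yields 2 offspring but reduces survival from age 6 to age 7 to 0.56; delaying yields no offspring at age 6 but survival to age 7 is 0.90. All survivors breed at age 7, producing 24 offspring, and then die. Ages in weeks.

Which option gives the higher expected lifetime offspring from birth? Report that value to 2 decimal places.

breed at age 6: R₀ = 0.74 × (2 + 0.56 × 24) = 0.74 × 15.4400 = 11.4256
delay to age 7: R₀ = 0.74 × (0.90 × 24) = 0.74 × 21.6000 = 15.9840
Higher: delay to age 7 (15.9840).

15.98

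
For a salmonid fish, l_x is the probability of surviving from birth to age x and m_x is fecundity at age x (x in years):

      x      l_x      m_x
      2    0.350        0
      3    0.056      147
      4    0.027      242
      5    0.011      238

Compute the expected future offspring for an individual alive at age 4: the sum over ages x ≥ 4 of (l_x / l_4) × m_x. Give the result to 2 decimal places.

338.96

l_4 = 0.027. Conditional survival from age 4 to x is l_x / l_4.
  x=4: (0.027/0.027) × 242 = 242.0000
  x=5: (0.011/0.027) × 238 = 96.9630
Sum = 242.0000 + 96.9630 = 338.9630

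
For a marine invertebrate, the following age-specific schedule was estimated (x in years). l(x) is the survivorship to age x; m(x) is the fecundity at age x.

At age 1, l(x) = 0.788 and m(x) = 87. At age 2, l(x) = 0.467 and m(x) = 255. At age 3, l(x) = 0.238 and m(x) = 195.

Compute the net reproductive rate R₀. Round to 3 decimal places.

R₀ = Σ l(x) m(x):
  age 1: 0.788 × 87 = 68.5560
  age 2: 0.467 × 255 = 119.0850
  age 3: 0.238 × 195 = 46.4100
R₀ = 68.5560 + 119.0850 + 46.4100 = 234.0510

234.051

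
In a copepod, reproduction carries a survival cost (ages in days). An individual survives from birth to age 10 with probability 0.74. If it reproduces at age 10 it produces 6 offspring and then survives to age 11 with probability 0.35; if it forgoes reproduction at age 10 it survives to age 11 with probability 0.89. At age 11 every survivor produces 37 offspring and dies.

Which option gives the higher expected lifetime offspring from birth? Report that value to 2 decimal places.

breed at age 10: R₀ = 0.74 × (6 + 0.35 × 37) = 0.74 × 18.9500 = 14.0230
delay to age 11: R₀ = 0.74 × (0.89 × 37) = 0.74 × 32.9300 = 24.3682
Higher: delay to age 11 (24.3682).

24.37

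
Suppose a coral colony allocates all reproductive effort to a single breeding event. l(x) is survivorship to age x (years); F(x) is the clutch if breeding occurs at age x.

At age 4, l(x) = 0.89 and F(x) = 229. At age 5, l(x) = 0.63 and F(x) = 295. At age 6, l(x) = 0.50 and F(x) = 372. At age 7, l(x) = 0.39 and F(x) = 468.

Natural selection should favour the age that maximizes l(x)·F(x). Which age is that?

4

Expected offspring if breeding at age x = l(x) × F(x):
  age 4: 0.89 × 229 = 203.810
  age 5: 0.63 × 295 = 185.850
  age 6: 0.50 × 372 = 186.000
  age 7: 0.39 × 468 = 182.520
Maximum at age 4 (203.810).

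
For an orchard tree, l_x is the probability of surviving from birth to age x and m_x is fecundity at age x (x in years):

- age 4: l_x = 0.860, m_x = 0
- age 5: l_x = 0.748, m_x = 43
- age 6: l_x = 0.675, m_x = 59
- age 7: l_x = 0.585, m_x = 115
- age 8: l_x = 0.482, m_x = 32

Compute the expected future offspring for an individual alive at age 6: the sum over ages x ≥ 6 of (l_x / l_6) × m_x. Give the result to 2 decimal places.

181.52

l_6 = 0.675. Conditional survival from age 6 to x is l_x / l_6.
  x=6: (0.675/0.675) × 59 = 59.0000
  x=7: (0.585/0.675) × 115 = 99.6667
  x=8: (0.482/0.675) × 32 = 22.8504
Sum = 59.0000 + 99.6667 + 22.8504 = 181.5170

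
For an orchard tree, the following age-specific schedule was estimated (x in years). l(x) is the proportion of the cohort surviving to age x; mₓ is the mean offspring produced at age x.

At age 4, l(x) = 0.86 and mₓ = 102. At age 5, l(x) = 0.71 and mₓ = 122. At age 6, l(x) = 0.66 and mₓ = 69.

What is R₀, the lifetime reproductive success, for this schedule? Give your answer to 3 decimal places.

R₀ = Σ l(x) mₓ:
  age 4: 0.86 × 102 = 87.7200
  age 5: 0.71 × 122 = 86.6200
  age 6: 0.66 × 69 = 45.5400
R₀ = 87.7200 + 86.6200 + 45.5400 = 219.8800

219.880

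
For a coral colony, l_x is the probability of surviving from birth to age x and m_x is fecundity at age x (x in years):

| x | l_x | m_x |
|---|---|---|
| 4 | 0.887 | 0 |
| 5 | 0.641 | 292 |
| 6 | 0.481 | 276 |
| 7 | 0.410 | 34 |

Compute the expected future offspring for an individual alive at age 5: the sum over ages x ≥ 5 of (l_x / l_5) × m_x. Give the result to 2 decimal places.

520.85

l_5 = 0.641. Conditional survival from age 5 to x is l_x / l_5.
  x=5: (0.641/0.641) × 292 = 292.0000
  x=6: (0.481/0.641) × 276 = 207.1076
  x=7: (0.410/0.641) × 34 = 21.7473
Sum = 292.0000 + 207.1076 + 21.7473 = 520.8549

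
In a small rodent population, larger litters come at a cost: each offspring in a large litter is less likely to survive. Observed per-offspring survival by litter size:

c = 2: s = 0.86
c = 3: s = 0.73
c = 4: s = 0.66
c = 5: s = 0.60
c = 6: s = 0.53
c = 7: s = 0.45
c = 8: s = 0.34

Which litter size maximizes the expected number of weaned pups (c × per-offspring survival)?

6

Expected weaned pups = c × s(c):
  c=2: 2 × 0.86 = 1.720
  c=3: 3 × 0.73 = 2.190
  c=4: 4 × 0.66 = 2.640
  c=5: 5 × 0.60 = 3.000
  c=6: 6 × 0.53 = 3.180
  c=7: 7 × 0.45 = 3.150
  c=8: 8 × 0.34 = 2.720
Maximum at c = 6 (3.180 weaned pups).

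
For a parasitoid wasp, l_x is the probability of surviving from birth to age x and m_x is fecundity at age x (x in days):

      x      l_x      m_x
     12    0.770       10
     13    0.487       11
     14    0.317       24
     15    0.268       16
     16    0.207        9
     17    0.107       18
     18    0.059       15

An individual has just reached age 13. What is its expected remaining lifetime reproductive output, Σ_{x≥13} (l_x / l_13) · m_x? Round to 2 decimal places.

l_13 = 0.487. Conditional survival from age 13 to x is l_x / l_13.
  x=13: (0.487/0.487) × 11 = 11.0000
  x=14: (0.317/0.487) × 24 = 15.6222
  x=15: (0.268/0.487) × 16 = 8.8049
  x=16: (0.207/0.487) × 9 = 3.8255
  x=17: (0.107/0.487) × 18 = 3.9548
  x=18: (0.059/0.487) × 15 = 1.8172
Sum = 11.0000 + 15.6222 + 8.8049 + 3.8255 + 3.9548 + 1.8172 = 45.0246

45.02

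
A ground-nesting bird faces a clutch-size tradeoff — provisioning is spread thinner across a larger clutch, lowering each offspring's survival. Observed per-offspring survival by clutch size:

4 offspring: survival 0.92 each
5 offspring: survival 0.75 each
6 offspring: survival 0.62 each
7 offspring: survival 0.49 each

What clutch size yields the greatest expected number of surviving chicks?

5

Expected surviving chicks = c × s(c):
  c=4: 4 × 0.92 = 3.680
  c=5: 5 × 0.75 = 3.750
  c=6: 6 × 0.62 = 3.720
  c=7: 7 × 0.49 = 3.430
Maximum at c = 5 (3.750 surviving chicks).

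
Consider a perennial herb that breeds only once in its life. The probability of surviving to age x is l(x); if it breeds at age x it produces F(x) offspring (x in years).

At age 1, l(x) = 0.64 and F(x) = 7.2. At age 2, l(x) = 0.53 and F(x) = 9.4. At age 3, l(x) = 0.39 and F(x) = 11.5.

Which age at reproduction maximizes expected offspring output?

2

Expected offspring if breeding at age x = l(x) × F(x):
  age 1: 0.64 × 7.2 = 4.608
  age 2: 0.53 × 9.4 = 4.982
  age 3: 0.39 × 11.5 = 4.485
Maximum at age 2 (4.982).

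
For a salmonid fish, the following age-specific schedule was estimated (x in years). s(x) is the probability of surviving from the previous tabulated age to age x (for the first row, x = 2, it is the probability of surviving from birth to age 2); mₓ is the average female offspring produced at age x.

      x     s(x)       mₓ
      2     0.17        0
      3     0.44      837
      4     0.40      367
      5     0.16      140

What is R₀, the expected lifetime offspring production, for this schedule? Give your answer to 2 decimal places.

Survivorship from birth: l_x = s_2·s_3·…·s_x.
  l_2 = 0.17000
  l_3 = 0.07480
  l_4 = 0.02992
  l_5 = 0.00479
R₀ = Σ l_x mₓ:
  age 2: 0.17000 × 0 = 0.0000
  age 3: 0.07480 × 837 = 62.6076
  age 4: 0.02992 × 367 = 10.9806
  age 5: 0.00479 × 140 = 0.6706
R₀ = 0.0000 + 62.6076 + 10.9806 + 0.6706 = 74.2588

74.26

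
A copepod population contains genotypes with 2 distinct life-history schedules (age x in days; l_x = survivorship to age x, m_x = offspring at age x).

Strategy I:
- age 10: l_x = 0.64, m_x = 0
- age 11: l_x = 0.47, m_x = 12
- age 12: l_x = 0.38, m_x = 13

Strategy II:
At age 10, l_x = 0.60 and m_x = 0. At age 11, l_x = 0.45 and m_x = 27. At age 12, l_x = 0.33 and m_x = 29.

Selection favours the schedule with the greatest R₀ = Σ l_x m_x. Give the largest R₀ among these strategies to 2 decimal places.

Strategy I: R₀ = 0.64×0 + 0.47×12 + 0.38×13 = 10.5800
Strategy II: R₀ = 0.60×0 + 0.45×27 + 0.33×29 = 21.7200
Highest R₀: strategy II with 21.7200.

21.72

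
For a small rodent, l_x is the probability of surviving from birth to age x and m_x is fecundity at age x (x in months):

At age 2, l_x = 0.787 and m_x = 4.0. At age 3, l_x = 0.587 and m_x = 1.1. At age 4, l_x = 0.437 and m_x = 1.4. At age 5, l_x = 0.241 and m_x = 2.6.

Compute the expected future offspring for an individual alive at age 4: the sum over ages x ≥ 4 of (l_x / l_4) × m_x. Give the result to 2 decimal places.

l_4 = 0.437. Conditional survival from age 4 to x is l_x / l_4.
  x=4: (0.437/0.437) × 1.4 = 1.4000
  x=5: (0.241/0.437) × 2.6 = 1.4339
Sum = 1.4000 + 1.4339 = 2.8339

2.83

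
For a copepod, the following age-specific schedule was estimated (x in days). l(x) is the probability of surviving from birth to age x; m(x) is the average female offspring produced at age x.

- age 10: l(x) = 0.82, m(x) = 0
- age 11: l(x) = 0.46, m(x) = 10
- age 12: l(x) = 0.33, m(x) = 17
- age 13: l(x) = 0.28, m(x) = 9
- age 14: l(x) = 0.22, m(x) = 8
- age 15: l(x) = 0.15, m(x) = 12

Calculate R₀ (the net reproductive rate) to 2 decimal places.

16.29

R₀ = Σ l(x) m(x):
  age 10: 0.82 × 0 = 0.0000
  age 11: 0.46 × 10 = 4.6000
  age 12: 0.33 × 17 = 5.6100
  age 13: 0.28 × 9 = 2.5200
  age 14: 0.22 × 8 = 1.7600
  age 15: 0.15 × 12 = 1.8000
R₀ = 0.0000 + 4.6000 + 5.6100 + 2.5200 + 1.7600 + 1.8000 = 16.2900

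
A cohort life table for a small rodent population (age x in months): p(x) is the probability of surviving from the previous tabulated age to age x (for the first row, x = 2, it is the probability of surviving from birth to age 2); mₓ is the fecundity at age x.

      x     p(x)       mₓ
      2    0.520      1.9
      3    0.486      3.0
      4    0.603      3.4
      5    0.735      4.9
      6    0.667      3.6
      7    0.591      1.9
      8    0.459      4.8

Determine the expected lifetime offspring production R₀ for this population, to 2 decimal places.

Survivorship from birth: l_x = p_2·p_3·…·p_x.
  l_2 = 0.52000
  l_3 = 0.25272
  l_4 = 0.15239
  l_5 = 0.11201
  l_6 = 0.07471
  l_7 = 0.04415
  l_8 = 0.02027
R₀ = Σ l_x mₓ:
  age 2: 0.52000 × 1.9 = 0.9880
  age 3: 0.25272 × 3.0 = 0.7582
  age 4: 0.15239 × 3.4 = 0.5181
  age 5: 0.11201 × 4.9 = 0.5488
  age 6: 0.07471 × 3.6 = 0.2690
  age 7: 0.04415 × 1.9 = 0.0839
  age 8: 0.02027 × 4.8 = 0.0973
R₀ = 0.9880 + 0.7582 + 0.5181 + 0.5488 + 0.2690 + 0.0839 + 0.0973 = 3.2633

3.26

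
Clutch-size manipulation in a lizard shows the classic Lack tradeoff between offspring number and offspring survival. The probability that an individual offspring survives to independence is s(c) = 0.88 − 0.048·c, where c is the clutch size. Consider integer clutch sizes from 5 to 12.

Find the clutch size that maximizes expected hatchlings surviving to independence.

Expected hatchlings surviving to independence = c × s(c):
  c=5: 5 × 0.640 = 3.200
  c=6: 6 × 0.592 = 3.552
  c=7: 7 × 0.544 = 3.808
  c=8: 8 × 0.496 = 3.968
  c=9: 9 × 0.448 = 4.032
  c=10: 10 × 0.400 = 4.000
  c=11: 11 × 0.352 = 3.872
  c=12: 12 × 0.304 = 3.648
Maximum at c = 9 (4.032 hatchlings surviving to independence).

9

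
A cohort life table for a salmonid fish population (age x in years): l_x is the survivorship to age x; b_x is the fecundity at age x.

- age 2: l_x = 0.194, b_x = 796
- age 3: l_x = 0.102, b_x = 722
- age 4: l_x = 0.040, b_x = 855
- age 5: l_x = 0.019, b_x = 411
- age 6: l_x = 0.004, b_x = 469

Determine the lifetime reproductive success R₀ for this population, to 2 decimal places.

R₀ = Σ l_x b_x:
  age 2: 0.194 × 796 = 154.4240
  age 3: 0.102 × 722 = 73.6440
  age 4: 0.040 × 855 = 34.2000
  age 5: 0.019 × 411 = 7.8090
  age 6: 0.004 × 469 = 1.8760
R₀ = 154.4240 + 73.6440 + 34.2000 + 7.8090 + 1.8760 = 271.9530

271.95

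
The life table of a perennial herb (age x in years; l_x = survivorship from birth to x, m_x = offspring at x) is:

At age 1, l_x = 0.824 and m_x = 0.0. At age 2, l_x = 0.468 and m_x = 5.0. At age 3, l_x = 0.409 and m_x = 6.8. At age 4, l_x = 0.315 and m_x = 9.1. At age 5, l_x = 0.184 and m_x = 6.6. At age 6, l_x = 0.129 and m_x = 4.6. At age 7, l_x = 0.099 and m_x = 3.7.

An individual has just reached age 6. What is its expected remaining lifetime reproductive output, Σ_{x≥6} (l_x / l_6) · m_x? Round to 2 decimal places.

7.44

l_6 = 0.129. Conditional survival from age 6 to x is l_x / l_6.
  x=6: (0.129/0.129) × 4.6 = 4.6000
  x=7: (0.099/0.129) × 3.7 = 2.8395
Sum = 4.6000 + 2.8395 = 7.4395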